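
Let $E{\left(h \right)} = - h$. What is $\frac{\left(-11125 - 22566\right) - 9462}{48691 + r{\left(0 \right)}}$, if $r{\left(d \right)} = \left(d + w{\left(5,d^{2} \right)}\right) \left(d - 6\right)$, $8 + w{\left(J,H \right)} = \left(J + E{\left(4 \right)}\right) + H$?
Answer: $- \frac{43153}{48733} \approx -0.8855$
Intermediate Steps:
$w{\left(J,H \right)} = -12 + H + J$ ($w{\left(J,H \right)} = -8 + \left(\left(J - 4\right) + H\right) = -8 + \left(\left(-4 + J\right) + H\right) = -8 + \left(-4 + H + J\right) = -12 + H + J$)
$r{\left(d \right)} = \left(-6 + d\right) \left(-7 + d + d^{2}\right)$ ($r{\left(d \right)} = \left(d + \left(-12 + d^{2} + 5\right)\right) \left(d - 6\right) = \left(d + \left(-7 + d^{2}\right)\right) \left(-6 + d\right) = \left(-7 + d + d^{2}\right) \left(-6 + d\right) = \left(-6 + d\right) \left(-7 + d + d^{2}\right)$)
$\frac{\left(-11125 - 22566\right) - 9462}{48691 + r{\left(0 \right)}} = \frac{\left(-11125 - 22566\right) - 9462}{48691 + \left(42 + 0^{3} - 0 - 5 \cdot 0^{2}\right)} = \frac{\left(-11125 - 22566\right) - 9462}{48691 + \left(42 + 0 + 0 - 0\right)} = \frac{-33691 - 9462}{48691 + \left(42 + 0 + 0 + 0\right)} = - \frac{43153}{48691 + 42} = - \frac{43153}{48733}$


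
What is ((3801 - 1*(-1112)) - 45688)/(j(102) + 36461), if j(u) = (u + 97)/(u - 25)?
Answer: -3139675/2807696 ≈ -1.1182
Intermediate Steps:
j(u) = (97 + u)/(-25 + u)
((3801 - 1*(-1112)) - 45688)/(j(102) + 36461) = ((3801 - 1*(-1112)) - 45688)/((97 + 102)/(-25 + 102) + 36461) = ((3801 + 1112) - 45688)/(199/77 + 36461) = (4913 - 45688)/((1/77)*199 + 36461) = -40775/(199/77 + 36461) = -40775/2807696/77 = -40775*77/2807696 = -3139675/2807696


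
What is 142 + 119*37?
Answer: 4545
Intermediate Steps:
142 + 119*37 = 142 + 4403 = 4545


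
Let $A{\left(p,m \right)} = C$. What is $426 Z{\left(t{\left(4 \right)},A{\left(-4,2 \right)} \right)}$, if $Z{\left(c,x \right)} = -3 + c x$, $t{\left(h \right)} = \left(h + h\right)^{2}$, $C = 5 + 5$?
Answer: $271362$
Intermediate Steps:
$C = 10$
$t{\left(h \right)} = 4 h^{2}$ ($t{\left(h \right)} = \left(2 h\right)^{2} = 4 h^{2}$)
$A{\left(p,m \right)} = 10$
$426 Z{\left(t{\left(4 \right)},A{\left(-4,2 \right)} \right)} = 426 \left(-3 + 4 \cdot 4^{2} \cdot 10\right) = 426 \left(-3 + 4 \cdot 16 \cdot 10\right) = 426 \left(-3 + 64 \cdot 10\right) = 426 \left(-3 + 640\right) = 426 \cdot 637 = 271362$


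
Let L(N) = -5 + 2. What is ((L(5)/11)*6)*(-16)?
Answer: 288/11 ≈ 26.182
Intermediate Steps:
L(N) = -3
((L(5)/11)*6)*(-16) = (-3/11*6)*(-16) = (-3*1/11*6)*(-16) = -3/11*6*(-16) = -18/11*(-16) = 288/11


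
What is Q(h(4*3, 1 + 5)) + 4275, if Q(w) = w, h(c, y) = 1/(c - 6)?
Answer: 25651/6 ≈ 4275.2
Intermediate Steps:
h(c, y) = 1/(-6 + c)
Q(h(4*3, 1 + 5)) + 4275 = 1/(-6 + 4*3) + 4275 = 1/(-6 + 12) + 4275 = 1/6 + 4275 = ⅙ + 4275 = 25651/6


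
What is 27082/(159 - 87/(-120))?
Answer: 1083280/6389 ≈ 169.55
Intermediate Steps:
27082/(159 - 87/(-120)) = 27082/(159 - 87*(-1/120)) = 27082/(159 + 29/40) = 27082/(6389/40) = 27082*(40/6389) = 1083280/6389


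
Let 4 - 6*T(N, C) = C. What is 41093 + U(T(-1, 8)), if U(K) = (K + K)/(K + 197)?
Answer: 24203773/589 ≈ 41093.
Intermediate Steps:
T(N, C) = 2/3 - C/6
U(K) = 2*K/(197 + K) (U(K) = (2*K)/(197 + K) = 2*K/(197 + K))
41093 + U(T(-1, 8)) = 41093 + 2*(2/3 - 1/6*8)/(197 + (2/3 - 1/6*8)) = 41093 + 2*(2/3 - 4/3)/(197 + (2/3 - 4/3)) = 41093 + 2*(-2/3)/(197 - 2/3) = 41093 + 2*(-2/3)/(589/3) = 41093 + 2*(-2/3)*(3/589) = 41093 - 4/589 = 24203773/589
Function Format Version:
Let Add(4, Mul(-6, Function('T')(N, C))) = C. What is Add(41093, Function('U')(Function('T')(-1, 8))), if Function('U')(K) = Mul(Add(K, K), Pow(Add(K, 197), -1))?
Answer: Rational(24203773, 589) ≈ 41093.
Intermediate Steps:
Function('T')(N, C) = Add(Rational(2, 3), Mul(Rational(-1, 6), C))
Function('U')(K) = Mul(2, K, Pow(Add(197, K), -1)) (Function('U')(K) = Mul(Mul(2, K), Pow(Add(197, K), -1)) = Mul(2, K, Pow(Add(197, K), -1)))
Add(41093, Function('U')(Function('T')(-1, 8))) = Add(41093, Mul(2, Add(Rational(2, 3), Mul(Rational(-1, 6), 8)), Pow(Add(197, Add(Rational(2, 3), Mul(Rational(-1, 6), 8))), -1))) = Add(41093, Mul(2, Add(Rational(2, 3), Rational(-4, 3)), Pow(Add(197, Add(Rational(2, 3), Rational(-4, 3))), -1))) = Add(41093, Mul(2, Rational(-2, 3), Pow(Add(197, Rational(-2, 3)), -1))) = Add(41093, Mul(2, Rational(-2, 3), Pow(Rational(589, 3), -1))) = Add(41093, Mul(2, Rational(-2, 3), Rational(3, 589))) = Add(41093, Rational(-4, 589)) = Rational(24203773, 589)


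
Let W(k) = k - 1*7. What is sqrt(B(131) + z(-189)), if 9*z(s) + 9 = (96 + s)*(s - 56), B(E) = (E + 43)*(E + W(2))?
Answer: 2*sqrt(55023)/3 ≈ 156.38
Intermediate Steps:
W(k) = -7 + k (W(k) = k - 7 = -7 + k)
B(E) = (-5 + E)*(43 + E) (B(E) = (E + 43)*(E + (-7 + 2)) = (43 + E)*(E - 5) = (43 + E)*(-5 + E) = (-5 + E)*(43 + E))
z(s) = -1 + (-56 + s)*(96 + s)/9 (z(s) = -1 + ((96 + s)*(s - 56))/9 = -1 + ((96 + s)*(-56 + s))/9 = -1 + ((-56 + s)*(96 + s))/9 = -1 + (-56 + s)*(96 + s)/9)
sqrt(B(131) + z(-189)) = sqrt((-215 + 131**2 + 38*131) + (-1795/3 + (1/9)*(-189)**2 + (40/9)*(-189))) = sqrt((-215 + 17161 + 4978) + (-1795/3 + (1/9)*35721 - 840)) = sqrt(21924 + (-1795/3 + 3969 - 840)) = sqrt(21924 + 7592/3) = sqrt(73364/3) = 2*sqrt(55023)/3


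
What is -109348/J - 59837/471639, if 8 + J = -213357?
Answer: 38805659867/100631255235 ≈ 0.38562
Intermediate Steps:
J = -213365 (J = -8 - 213357 = -213365)
-109348/J - 59837/471639 = -109348/(-213365) - 59837/471639 = -109348*(-1/213365) - 59837*1/471639 = 109348/213365 - 59837/471639 = 38805659867/100631255235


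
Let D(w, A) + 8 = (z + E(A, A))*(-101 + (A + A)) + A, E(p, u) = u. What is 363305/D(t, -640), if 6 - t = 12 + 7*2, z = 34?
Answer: 363305/836238 ≈ 0.43445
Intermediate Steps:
t = -20 (t = 6 - (12 + 7*2) = 6 - (12 + 14) = 6 - 1*26 = 6 - 26 = -20)
D(w, A) = -8 + A + (-101 + 2*A)*(34 + A) (D(w, A) = -8 + ((34 + A)*(-101 + (A + A)) + A) = -8 + ((34 + A)*(-101 + 2*A) + A) = -8 + ((-101 + 2*A)*(34 + A) + A) = -8 + (A + (-101 + 2*A)*(34 + A)) = -8 + A + (-101 + 2*A)*(34 + A))
363305/D(t, -640) = 363305/(-3442 - 32*(-640) + 2*(-640)²) = 363305/(-3442 + 20480 + 2*409600) = 363305/(-3442 + 20480 + 819200) = 363305/836238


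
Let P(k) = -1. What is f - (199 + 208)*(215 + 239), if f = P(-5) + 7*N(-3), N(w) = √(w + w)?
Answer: -184779 + 7*I*√6 ≈ -1.8478e+5 + 17.146*I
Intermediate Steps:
N(w) = √2*√w (N(w) = √(2*w) = √2*√w)
f = -1 + 7*I*√6 (f = -1 + 7*(√2*√(-3)) = -1 + 7*(√2*(I*√3)) = -1 + 7*(I*√6) = -1 + 7*I*√6 ≈ -1.0 + 17.146*I)
f - (199 + 208)*(215 + 239) = (-1 + 7*I*√6) - (199 + 208)*(215 + 239) = (-1 + 7*I*√6) - 407*454 = (-1 + 7*I*√6) - 1*184778 = (-1 + 7*I*√6) - 184778 = -184779 + 7*I*√6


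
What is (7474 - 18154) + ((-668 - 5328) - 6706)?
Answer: -23382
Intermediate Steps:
(7474 - 18154) + ((-668 - 5328) - 6706) = -10680 + (-5996 - 6706) = -10680 - 12702 = -23382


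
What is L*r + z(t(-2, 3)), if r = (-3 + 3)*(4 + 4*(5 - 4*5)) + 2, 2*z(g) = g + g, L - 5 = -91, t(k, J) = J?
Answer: -169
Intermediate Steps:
L = -86 (L = 5 - 91 = -86)
z(g) = g (z(g) = (g + g)/2 = (2*g)/2 = g)
r = 2 (r = 0*(4 + 4*(5 - 20)) + 2 = 0*(4 + 4*(-15)) + 2 = 0*(4 - 60) + 2 = 0*(-56) + 2 = 0 + 2 = 2)
L*r + z(t(-2, 3)) = -86*2 + 3 = -172 + 3 = -169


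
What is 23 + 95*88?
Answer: 8383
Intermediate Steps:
23 + 95*88 = 23 + 8360 = 8383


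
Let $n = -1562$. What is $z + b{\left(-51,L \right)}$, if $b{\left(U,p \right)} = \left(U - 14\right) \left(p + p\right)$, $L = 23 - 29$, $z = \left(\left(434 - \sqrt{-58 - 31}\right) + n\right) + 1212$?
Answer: $864 - i \sqrt{89} \approx 864.0 - 9.434 i$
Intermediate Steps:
$z = 84 - i \sqrt{89}$ ($z = \left(\left(434 - \sqrt{-58 - 31}\right) - 1562\right) + 1212 = \left(\left(434 - \sqrt{-89}\right) - 1562\right) + 1212 = \left(\left(434 - i \sqrt{89}\right) - 1562\right) + 1212 = \left(-1128 - i \sqrt{89}\right) + 1212 = 84 - i \sqrt{89} \approx 84.0 - 9.434 i$)
$L = -6$ ($L = 23 - 29 = -6$)
$b{\left(U,p \right)} = 2 p \left(-14 + U\right)$ ($b{\left(U,p \right)} = \left(-14 + U\right) 2 p = 2 p \left(-14 + U\right)$)
$z + b{\left(-51,L \right)} = \left(84 - i \sqrt{89}\right) + 2 \left(-6\right) \left(-14 - 51\right) = \left(84 - i \sqrt{89}\right) + 2 \left(-6\right) \left(-65\right) = \left(84 - i \sqrt{89}\right) + 780 = 864 - i \sqrt{89}$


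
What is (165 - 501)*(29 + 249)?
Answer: -93408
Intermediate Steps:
(165 - 501)*(29 + 249) = -336*278 = -93408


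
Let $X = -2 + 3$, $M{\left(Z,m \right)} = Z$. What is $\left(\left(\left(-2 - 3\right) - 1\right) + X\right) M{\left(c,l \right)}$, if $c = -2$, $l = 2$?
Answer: $10$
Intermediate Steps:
$X = 1$
$\left(\left(\left(-2 - 3\right) - 1\right) + X\right) M{\left(c,l \right)} = \left(\left(\left(-2 - 3\right) - 1\right) + 1\right) \left(-2\right) = \left(\left(-5 - 1\right) + 1\right) \left(-2\right) = \left(-6 + 1\right) \left(-2\right) = \left(-5\right) \left(-2\right) = 10$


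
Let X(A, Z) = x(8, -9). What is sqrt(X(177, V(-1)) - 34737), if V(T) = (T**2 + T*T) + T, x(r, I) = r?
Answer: I*sqrt(34729) ≈ 186.36*I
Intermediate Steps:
V(T) = T + 2*T**2 (V(T) = (T**2 + T**2) + T = 2*T**2 + T = T + 2*T**2)
X(A, Z) = 8
sqrt(X(177, V(-1)) - 34737) = sqrt(8 - 34737) = sqrt(-34729) = I*sqrt(34729)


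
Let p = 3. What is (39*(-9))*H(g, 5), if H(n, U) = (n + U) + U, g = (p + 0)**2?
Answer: -6669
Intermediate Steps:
g = 9 (g = (3 + 0)**2 = 3**2 = 9)
H(n, U) = n + 2*U (H(n, U) = (U + n) + U = n + 2*U)
(39*(-9))*H(g, 5) = (39*(-9))*(9 + 2*5) = -351*(9 + 10) = -351*19 = -6669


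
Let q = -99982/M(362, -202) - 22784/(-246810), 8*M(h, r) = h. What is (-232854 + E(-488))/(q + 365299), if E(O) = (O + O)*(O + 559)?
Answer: -6748914555750/8110078827307 ≈ -0.83216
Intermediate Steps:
E(O) = 2*O*(559 + O) (E(O) = (2*O)*(559 + O) = 2*O*(559 + O))
M(h, r) = h/8
q = -49351052888/22336305 (q = -99982/((1/8)*362) - 22784/(-246810) = -99982/181/4 - 22784*(-1/246810) = -99982*4/181 + 11392/123405 = -399928/181 + 11392/123405 = -49351052888/22336305 ≈ -2209.5)
(-232854 + E(-488))/(q + 365299) = (-232854 + 2*(-488)*(559 - 488))/(-49351052888/22336305 + 365299) = (-232854 + 2*(-488)*71)/(8110078827307/22336305) = (-232854 - 69296)*(22336305/8110078827307) = -302150*22336305/8110078827307 = -6748914555750/8110078827307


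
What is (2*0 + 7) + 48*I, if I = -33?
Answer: -1577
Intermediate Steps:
(2*0 + 7) + 48*I = (2*0 + 7) + 48*(-33) = (0 + 7) - 1584 = 7 - 1584 = -1577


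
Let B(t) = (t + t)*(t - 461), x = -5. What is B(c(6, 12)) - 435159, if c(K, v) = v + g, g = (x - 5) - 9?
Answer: -428607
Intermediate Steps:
g = -19 (g = (-5 - 5) - 9 = -10 - 9 = -19)
c(K, v) = -19 + v (c(K, v) = v - 19 = -19 + v)
B(t) = 2*t*(-461 + t) (B(t) = (2*t)*(-461 + t) = 2*t*(-461 + t))
B(c(6, 12)) - 435159 = 2*(-19 + 12)*(-461 + (-19 + 12)) - 435159 = 2*(-7)*(-461 - 7) - 435159 = 2*(-7)*(-468) - 435159 = 6552 - 435159 = -428607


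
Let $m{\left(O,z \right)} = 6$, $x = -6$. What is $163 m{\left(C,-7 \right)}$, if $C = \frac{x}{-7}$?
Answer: $978$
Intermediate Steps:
$C = \frac{6}{7}$ ($C = - \frac{6}{-7} = \left(-6\right) \left(- \frac{1}{7}\right) = \frac{6}{7} \approx 0.85714$)
$163 m{\left(C,-7 \right)} = 163 \cdot 6 = 978$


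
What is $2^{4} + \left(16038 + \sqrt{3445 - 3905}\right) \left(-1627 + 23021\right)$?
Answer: $343116988 + 42788 i \sqrt{115} \approx 3.4312 \cdot 10^{8} + 4.5885 \cdot 10^{5} i$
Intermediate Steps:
$2^{4} + \left(16038 + \sqrt{3445 - 3905}\right) \left(-1627 + 23021\right) = 16 + \left(16038 + \sqrt{-460}\right) 21394 = 16 + \left(16038 + 2 i \sqrt{115}\right) 21394 = 16 + \left(343116972 + 42788 i \sqrt{115}\right) = 343116988 + 42788 i \sqrt{115}$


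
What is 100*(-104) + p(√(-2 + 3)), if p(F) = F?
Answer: -10399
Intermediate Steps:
100*(-104) + p(√(-2 + 3)) = 100*(-104) + √(-2 + 3) = -10400 + √1 = -10400 + 1 = -10399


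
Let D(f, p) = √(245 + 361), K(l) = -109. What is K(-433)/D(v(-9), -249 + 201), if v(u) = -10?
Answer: -109*√606/606 ≈ -4.4278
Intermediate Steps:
D(f, p) = √606
K(-433)/D(v(-9), -249 + 201) = -109*√606/606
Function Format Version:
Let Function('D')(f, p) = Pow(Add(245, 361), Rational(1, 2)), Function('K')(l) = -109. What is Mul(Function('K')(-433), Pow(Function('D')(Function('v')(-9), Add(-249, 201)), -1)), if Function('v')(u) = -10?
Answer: Mul(Rational(-109, 606), Pow(606, Rational(1, 2))) ≈ -4.4278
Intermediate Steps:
Function('D')(f, p) = Pow(606, Rational(1, 2))
Mul(Function('K')(-433), Pow(Function('D')(Function('v')(-9), Add(-249, 201)), -1)) = Mul(-109, Pow(Pow(606, Rational(1, 2)), -1)) = Mul(-109, Mul(Rational(1, 606), Pow(606, Rational(1, 2)))) = Mul(Rational(-109, 606), Pow(606, Rational(1, 2)))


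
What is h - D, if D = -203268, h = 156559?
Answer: 359827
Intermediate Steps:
h - D = 156559 - 1*(-203268) = 156559 + 203268 = 359827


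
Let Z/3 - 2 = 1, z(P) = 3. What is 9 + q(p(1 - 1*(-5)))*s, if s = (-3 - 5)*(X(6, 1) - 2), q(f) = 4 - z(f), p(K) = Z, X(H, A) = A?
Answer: 17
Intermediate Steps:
Z = 9 (Z = 6 + 3*1 = 6 + 3 = 9)
p(K) = 9
q(f) = 1 (q(f) = 4 - 1*3 = 4 - 3 = 1)
s = 8 (s = (-3 - 5)*(1 - 2) = -8*(-1) = 8)
9 + q(p(1 - 1*(-5)))*s = 9 + 1*8 = 9 + 8 = 17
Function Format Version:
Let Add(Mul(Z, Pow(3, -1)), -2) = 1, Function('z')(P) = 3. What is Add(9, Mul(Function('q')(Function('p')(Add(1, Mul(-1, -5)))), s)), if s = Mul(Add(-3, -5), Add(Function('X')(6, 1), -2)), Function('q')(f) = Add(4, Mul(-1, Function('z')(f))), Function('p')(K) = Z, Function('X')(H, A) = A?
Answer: 17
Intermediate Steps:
Z = 9 (Z = Add(6, Mul(3, 1)) = Add(6, 3) = 9)
Function('p')(K) = 9
Function('q')(f) = 1 (Function('q')(f) = Add(4, Mul(-1, 3)) = Add(4, -3) = 1)
s = 8 (s = Mul(Add(-3, -5), Add(1, -2)) = Mul(-8, -1) = 8)
Add(9, Mul(Function('q')(Function('p')(Add(1, Mul(-1, -5)))), s)) = Add(9, Mul(1, 8)) = Add(9, 8) = 17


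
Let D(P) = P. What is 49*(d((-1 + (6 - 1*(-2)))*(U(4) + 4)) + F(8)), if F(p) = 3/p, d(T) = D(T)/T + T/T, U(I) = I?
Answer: 931/8 ≈ 116.38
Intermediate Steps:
d(T) = 2 (d(T) = T/T + T/T = 1 + 1 = 2)
49*(d((-1 + (6 - 1*(-2)))*(U(4) + 4)) + F(8)) = 49*(2 + 3/8) = 49*(19/8) = 931/8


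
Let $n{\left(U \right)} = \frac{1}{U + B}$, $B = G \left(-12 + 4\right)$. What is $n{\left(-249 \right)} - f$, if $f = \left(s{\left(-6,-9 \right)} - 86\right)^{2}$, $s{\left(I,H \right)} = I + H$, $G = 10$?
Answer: $- \frac{3356130}{329} \approx -10201.0$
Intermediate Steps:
$s{\left(I,H \right)} = H + I$
$B = -80$ ($B = 10 \left(-12 + 4\right) = 10 \left(-8\right) = -80$)
$n{\left(U \right)} = \frac{1}{-80 + U}$ ($n{\left(U \right)} = \frac{1}{U - 80} = \frac{1}{-80 + U}$)
$f = 10201$ ($f = \left(\left(-9 - 6\right) - 86\right)^{2} = \left(-15 - 86\right)^{2} = \left(-101\right)^{2} = 10201$)
$n{\left(-249 \right)} - f = \frac{1}{-80 - 249} - 10201 = \frac{1}{-329} - 10201 = - \frac{1}{329} - 10201 = - \frac{3356130}{329}$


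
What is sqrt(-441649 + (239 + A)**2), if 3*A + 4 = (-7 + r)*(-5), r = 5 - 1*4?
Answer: 2*I*sqrt(855698)/3 ≈ 616.69*I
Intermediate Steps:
r = 1 (r = 5 - 4 = 1)
A = 26/3 (A = -4/3 + ((-7 + 1)*(-5))/3 = -4/3 + (-6*(-5))/3 = -4/3 + (1/3)*30 = -4/3 + 10 = 26/3 ≈ 8.6667)
sqrt(-441649 + (239 + A)**2) = sqrt(-441649 + (239 + 26/3)**2) = sqrt(-441649 + (743/3)**2) = sqrt(-441649 + 552049/9) = sqrt(-3422792/9) = 2*I*sqrt(855698)/3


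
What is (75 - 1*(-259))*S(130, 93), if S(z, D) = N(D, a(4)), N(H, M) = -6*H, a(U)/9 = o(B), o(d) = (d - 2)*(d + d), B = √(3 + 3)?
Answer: -186372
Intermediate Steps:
B = √6 ≈ 2.4495
o(d) = 2*d*(-2 + d) (o(d) = (-2 + d)*(2*d) = 2*d*(-2 + d))
a(U) = 18*√6*(-2 + √6) (a(U) = 9*(2*√6*(-2 + √6)) = 18*√6*(-2 + √6))
S(z, D) = -6*D
(75 - 1*(-259))*S(130, 93) = (75 - 1*(-259))*(-6*93) = (75 + 259)*(-558) = 334*(-558) = -186372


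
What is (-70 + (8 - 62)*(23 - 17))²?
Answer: 155236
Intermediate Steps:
(-70 + (8 - 62)*(23 - 17))² = (-70 - 54*6)² = (-70 - 324)² = (-394)² = 155236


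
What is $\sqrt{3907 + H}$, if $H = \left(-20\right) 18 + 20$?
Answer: $\sqrt{3567} \approx 59.724$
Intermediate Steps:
$H = -340$ ($H = -360 + 20 = -340$)
$\sqrt{3907 + H} = \sqrt{3907 - 340} = \sqrt{3567}$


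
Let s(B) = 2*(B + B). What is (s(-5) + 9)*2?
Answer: -22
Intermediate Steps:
s(B) = 4*B (s(B) = 2*(2*B) = 4*B)
(s(-5) + 9)*2 = (4*(-5) + 9)*2 = (-20 + 9)*2 = -11*2 = -22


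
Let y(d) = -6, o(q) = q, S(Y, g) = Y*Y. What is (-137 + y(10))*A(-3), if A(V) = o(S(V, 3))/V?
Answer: 429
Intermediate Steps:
S(Y, g) = Y²
A(V) = V (A(V) = V²/V = V)
(-137 + y(10))*A(-3) = (-137 - 6)*(-3) = -143*(-3) = 429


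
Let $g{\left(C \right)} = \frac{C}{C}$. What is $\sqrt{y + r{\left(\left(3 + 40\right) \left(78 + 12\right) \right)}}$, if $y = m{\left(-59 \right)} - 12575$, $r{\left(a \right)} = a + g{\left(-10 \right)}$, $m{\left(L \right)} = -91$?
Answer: $i \sqrt{8795} \approx 93.782 i$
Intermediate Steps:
$g{\left(C \right)} = 1$
$r{\left(a \right)} = 1 + a$ ($r{\left(a \right)} = a + 1 = 1 + a$)
$y = -12666$ ($y = -91 - 12575 = -12666$)
$\sqrt{y + r{\left(\left(3 + 40\right) \left(78 + 12\right) \right)}} = \sqrt{-12666 + \left(1 + \left(3 + 40\right) \left(78 + 12\right)\right)} = \sqrt{-12666 + \left(1 + 43 \cdot 90\right)} = \sqrt{-12666 + \left(1 + 3870\right)} = \sqrt{-12666 + 3871} = \sqrt{-8795} = i \sqrt{8795}$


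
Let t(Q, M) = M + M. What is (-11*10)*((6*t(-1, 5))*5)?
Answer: -33000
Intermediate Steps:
t(Q, M) = 2*M
(-11*10)*((6*t(-1, 5))*5) = (-11*10)*((6*(2*5))*5) = -110*6*10*5 = -6600*5 = -110*300 = -33000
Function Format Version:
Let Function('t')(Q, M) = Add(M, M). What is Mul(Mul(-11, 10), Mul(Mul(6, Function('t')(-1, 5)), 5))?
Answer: -33000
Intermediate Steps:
Function('t')(Q, M) = Mul(2, M)
Mul(Mul(-11, 10), Mul(Mul(6, Function('t')(-1, 5)), 5)) = Mul(Mul(-11, 10), Mul(Mul(6, Mul(2, 5)), 5)) = Mul(-110, Mul(Mul(6, 10), 5)) = Mul(-110, Mul(60, 5)) = Mul(-110, 300) = -33000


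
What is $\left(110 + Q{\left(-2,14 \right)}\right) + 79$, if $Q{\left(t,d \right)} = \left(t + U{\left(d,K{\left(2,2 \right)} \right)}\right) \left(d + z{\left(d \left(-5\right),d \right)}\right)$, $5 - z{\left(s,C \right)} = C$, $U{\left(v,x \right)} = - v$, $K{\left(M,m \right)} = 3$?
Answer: $109$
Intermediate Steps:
$z{\left(s,C \right)} = 5 - C$
$Q{\left(t,d \right)} = - 5 d + 5 t$ ($Q{\left(t,d \right)} = \left(t - d\right) \left(d - \left(-5 + d\right)\right) = \left(t - d\right) 5 = - 5 d + 5 t$)
$\left(110 + Q{\left(-2,14 \right)}\right) + 79 = \left(110 + \left(\left(-5\right) 14 + 5 \left(-2\right)\right)\right) + 79 = \left(110 - 80\right) + 79 = 30 + 79 = 109$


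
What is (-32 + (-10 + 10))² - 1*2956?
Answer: -1932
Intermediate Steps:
(-32 + (-10 + 10))² - 1*2956 = (-32 + 0)² - 2956 = (-32)² - 2956 = 1024 - 2956 = -1932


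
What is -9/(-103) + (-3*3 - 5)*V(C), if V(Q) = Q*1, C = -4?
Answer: 5777/103 ≈ 56.087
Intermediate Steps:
V(Q) = Q
-9/(-103) + (-3*3 - 5)*V(C) = -9/(-103) + (-3*3 - 5)*(-4) = -9*(-1/103) + (-9 - 5)*(-4) = 9/103 - 14*(-4) = 9/103 + 56 = 5777/103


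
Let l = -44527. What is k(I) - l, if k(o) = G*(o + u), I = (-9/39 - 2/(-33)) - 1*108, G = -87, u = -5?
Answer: 7775311/143 ≈ 54373.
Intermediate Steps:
I = -46405/429 (I = (-9*1/39 - 2*(-1/33)) - 108 = (-3/13 + 2/33) - 108 = -73/429 - 108 = -46405/429 ≈ -108.17)
k(o) = 435 - 87*o (k(o) = -87*(o - 5) = -87*(-5 + o) = 435 - 87*o)
k(I) - l = (435 - 87*(-46405/429)) - 1*(-44527) = (435 + 1345745/143) + 44527 = 1407950/143 + 44527 = 7775311/143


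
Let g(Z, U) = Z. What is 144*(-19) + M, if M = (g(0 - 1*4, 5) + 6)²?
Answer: -2732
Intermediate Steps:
M = 4 (M = ((0 - 1*4) + 6)² = ((0 - 4) + 6)² = (-4 + 6)² = 2² = 4)
144*(-19) + M = 144*(-19) + 4 = -2736 + 4 = -2732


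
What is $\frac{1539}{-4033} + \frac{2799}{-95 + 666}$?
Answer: $\frac{10409598}{2302843} \approx 4.5203$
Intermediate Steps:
$\frac{1539}{-4033} + \frac{2799}{-95 + 666} = 1539 \left(- \frac{1}{4033}\right) + \frac{2799}{571} = - \frac{1539}{4033} + 2799 \cdot \frac{1}{571} = - \frac{1539}{4033} + \frac{2799}{571} = \frac{10409598}{2302843}$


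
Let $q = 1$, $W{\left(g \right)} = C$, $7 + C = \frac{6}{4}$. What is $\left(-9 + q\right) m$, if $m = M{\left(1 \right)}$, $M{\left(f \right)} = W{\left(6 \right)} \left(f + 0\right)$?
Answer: $44$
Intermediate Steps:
$C = - \frac{11}{2}$ ($C = -7 + \frac{6}{4} = -7 + 6 \cdot \frac{1}{4} = -7 + \frac{3}{2} = - \frac{11}{2} \approx -5.5$)
$W{\left(g \right)} = - \frac{11}{2}$
$M{\left(f \right)} = - \frac{11 f}{2}$ ($M{\left(f \right)} = - \frac{11 \left(f + 0\right)}{2} = - \frac{11 f}{2}$)
$m = - \frac{11}{2}$ ($m = \left(- \frac{11}{2}\right) 1 = - \frac{11}{2} \approx -5.5$)
$\left(-9 + q\right) m = \left(-9 + 1\right) \left(- \frac{11}{2}\right) = \left(-8\right) \left(- \frac{11}{2}\right) = 44$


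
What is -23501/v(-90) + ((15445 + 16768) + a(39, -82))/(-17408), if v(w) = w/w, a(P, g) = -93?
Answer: -51142191/2176 ≈ -23503.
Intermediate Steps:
v(w) = 1
-23501/v(-90) + ((15445 + 16768) + a(39, -82))/(-17408) = -23501/1 + ((15445 + 16768) - 93)/(-17408) = -23501*1 + (32213 - 93)*(-1/17408) = -23501 + 32120*(-1/17408) = -23501 - 4015/2176 = -51142191/2176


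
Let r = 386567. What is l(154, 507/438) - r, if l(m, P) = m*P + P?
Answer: -56412587/146 ≈ -3.8639e+5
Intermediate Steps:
l(m, P) = P + P*m (l(m, P) = P*m + P = P + P*m)
l(154, 507/438) - r = (507/438)*(1 + 154) - 1*386567 = (507*(1/438))*155 - 386567 = (169/146)*155 - 386567 = 26195/146 - 386567 = -56412587/146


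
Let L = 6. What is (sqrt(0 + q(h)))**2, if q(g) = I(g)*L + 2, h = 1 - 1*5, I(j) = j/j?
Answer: 8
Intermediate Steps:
I(j) = 1
h = -4 (h = 1 - 5 = -4)
q(g) = 8 (q(g) = 1*6 + 2 = 6 + 2 = 8)
(sqrt(0 + q(h)))**2 = (sqrt(0 + 8))**2 = (sqrt(8))**2 = (2*sqrt(2))**2 = 8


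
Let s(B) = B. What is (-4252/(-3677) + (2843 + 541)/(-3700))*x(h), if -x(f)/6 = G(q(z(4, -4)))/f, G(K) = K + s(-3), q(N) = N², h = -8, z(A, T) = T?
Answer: 16035981/6802450 ≈ 2.3574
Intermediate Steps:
G(K) = -3 + K (G(K) = K - 3 = -3 + K)
x(f) = -78/f (x(f) = -6*(-3 + (-4)²)/f = -6*(-3 + 16)/f = -78/f)
(-4252/(-3677) + (2843 + 541)/(-3700))*x(h) = (-4252/(-3677) + (2843 + 541)/(-3700))*(-78/(-8)) = (-4252*(-1/3677) + 3384*(-1/3700))*(-78*(-⅛)) = (4252/3677 - 846/925)*(39/4) = (822358/3401225)*(39/4) = 16035981/6802450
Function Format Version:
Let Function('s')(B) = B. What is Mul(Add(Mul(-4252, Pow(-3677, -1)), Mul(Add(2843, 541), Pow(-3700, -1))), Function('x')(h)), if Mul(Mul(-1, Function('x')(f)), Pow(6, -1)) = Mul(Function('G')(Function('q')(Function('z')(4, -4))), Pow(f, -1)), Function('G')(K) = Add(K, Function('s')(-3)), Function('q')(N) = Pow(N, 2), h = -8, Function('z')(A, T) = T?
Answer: Rational(16035981, 6802450) ≈ 2.3574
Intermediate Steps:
Function('G')(K) = Add(-3, K) (Function('G')(K) = Add(K, -3) = Add(-3, K))
Function('x')(f) = Mul(-78, Pow(f, -1)) (Function('x')(f) = Mul(-6, Mul(Add(-3, Pow(-4, 2)), Pow(f, -1))) = Mul(-6, Mul(Add(-3, 16), Pow(f, -1))) = Mul(-6, Mul(13, Pow(f, -1))) = Mul(-78, Pow(f, -1)))
Mul(Add(Mul(-4252, Pow(-3677, -1)), Mul(Add(2843, 541), Pow(-3700, -1))), Function('x')(h)) = Mul(Add(Mul(-4252, Pow(-3677, -1)), Mul(Add(2843, 541), Pow(-3700, -1))), Mul(-78, Pow(-8, -1))) = Mul(Add(Mul(-4252, Rational(-1, 3677)), Mul(3384, Rational(-1, 3700))), Mul(-78, Rational(-1, 8))) = Mul(Add(Rational(4252, 3677), Rational(-846, 925)), Rational(39, 4)) = Mul(Rational(822358, 3401225), Rational(39, 4)) = Rational(16035981, 6802450)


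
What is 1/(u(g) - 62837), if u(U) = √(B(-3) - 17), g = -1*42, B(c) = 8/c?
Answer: -188511/11845465766 - I*√177/11845465766 ≈ -1.5914e-5 - 1.1231e-9*I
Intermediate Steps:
g = -42
u(U) = I*√177/3 (u(U) = √(8/(-3) - 17) = √(8*(-⅓) - 17) = √(-8/3 - 17) = √(-59/3) = I*√177/3)
1/(u(g) - 62837) = 1/(I*√177/3 - 62837) = 1/(-62837 + I*√177/3)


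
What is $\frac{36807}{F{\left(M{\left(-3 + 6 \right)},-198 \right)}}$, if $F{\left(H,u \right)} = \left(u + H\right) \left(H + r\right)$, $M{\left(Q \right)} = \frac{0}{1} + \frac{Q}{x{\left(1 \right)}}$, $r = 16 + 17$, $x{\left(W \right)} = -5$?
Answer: $- \frac{306725}{53622} \approx -5.7201$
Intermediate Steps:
$r = 33$
$M{\left(Q \right)} = - \frac{Q}{5}$ ($M{\left(Q \right)} = \frac{0}{1} + \frac{Q}{-5} = 0 \cdot 1 + Q \left(- \frac{1}{5}\right) = 0 - \frac{Q}{5} = - \frac{Q}{5}$)
$F{\left(H,u \right)} = \left(33 + H\right) \left(H + u\right)$ ($F{\left(H,u \right)} = \left(u + H\right) \left(H + 33\right) = \left(H + u\right) \left(33 + H\right) = \left(33 + H\right) \left(H + u\right)$)
$\frac{36807}{F{\left(M{\left(-3 + 6 \right)},-198 \right)}} = \frac{36807}{\left(- \frac{-3 + 6}{5}\right)^{2} + 33 \left(- \frac{-3 + 6}{5}\right) + 33 \left(-198\right) + - \frac{-3 + 6}{5} \left(-198\right)} = \frac{36807}{\left(\left(- \frac{1}{5}\right) 3\right)^{2} + 33 \left(\left(- \frac{1}{5}\right) 3\right) - 6534 + \left(- \frac{1}{5}\right) 3 \left(-198\right)} = \frac{36807}{\left(- \frac{3}{5}\right)^{2} + 33 \left(- \frac{3}{5}\right) - 6534 - - \frac{594}{5}} = \frac{36807}{\frac{9}{25} - \frac{99}{5} - 6534 + \frac{594}{5}} = \frac{36807}{- \frac{160866}{25}} = 36807 \left(- \frac{25}{160866}\right) = - \frac{306725}{53622}$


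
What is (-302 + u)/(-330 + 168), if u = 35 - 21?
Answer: 16/9 ≈ 1.7778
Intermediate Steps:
u = 14
(-302 + u)/(-330 + 168) = (-302 + 14)/(-330 + 168) = -288/(-162) = -288*(-1/162) = 16/9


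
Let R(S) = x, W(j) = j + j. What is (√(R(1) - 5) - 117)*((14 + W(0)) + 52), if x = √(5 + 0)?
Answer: -7722 + 66*I*√(5 - √5) ≈ -7722.0 + 109.73*I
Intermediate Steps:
W(j) = 2*j
x = √5 ≈ 2.2361
R(S) = √5
(√(R(1) - 5) - 117)*((14 + W(0)) + 52) = (√(√5 - 5) - 117)*((14 + 2*0) + 52) = (√(-5 + √5) - 117)*((14 + 0) + 52) = (-117 + √(-5 + √5))*(14 + 52) = (-117 + √(-5 + √5))*66 = -7722 + 66*√(-5 + √5)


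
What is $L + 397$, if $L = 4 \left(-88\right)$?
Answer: $45$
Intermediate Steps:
$L = -352$
$L + 397 = -352 + 397 = 45$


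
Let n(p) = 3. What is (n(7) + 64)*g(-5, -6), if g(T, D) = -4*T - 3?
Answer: 1139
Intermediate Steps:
g(T, D) = -3 - 4*T
(n(7) + 64)*g(-5, -6) = (3 + 64)*(-3 - 4*(-5)) = 67*(-3 + 20) = 67*17 = 1139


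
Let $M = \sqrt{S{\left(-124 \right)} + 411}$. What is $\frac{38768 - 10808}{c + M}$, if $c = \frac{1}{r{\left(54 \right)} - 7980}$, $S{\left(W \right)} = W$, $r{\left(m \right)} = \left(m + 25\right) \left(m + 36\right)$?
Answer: $\frac{24325200}{217230299} + \frac{21162924000 \sqrt{287}}{217230299} \approx 1650.5$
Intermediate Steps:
$r{\left(m \right)} = \left(25 + m\right) \left(36 + m\right)$
$c = - \frac{1}{870}$ ($c = \frac{1}{\left(900 + 54^{2} + 61 \cdot 54\right) - 7980} = \frac{1}{\left(900 + 2916 + 3294\right) - 7980} = \frac{1}{7110 - 7980} = \frac{1}{-870} = - \frac{1}{870} \approx -0.0011494$)
$M = \sqrt{287}$ ($M = \sqrt{-124 + 411} = \sqrt{287} \approx 16.941$)
$\frac{38768 - 10808}{c + M} = \frac{38768 - 10808}{- \frac{1}{870} + \sqrt{287}} = \frac{27960}{- \frac{1}{870} + \sqrt{287}}$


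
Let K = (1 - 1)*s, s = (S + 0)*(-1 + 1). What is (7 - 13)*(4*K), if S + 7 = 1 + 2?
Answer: 0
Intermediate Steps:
S = -4 (S = -7 + (1 + 2) = -7 + 3 = -4)
s = 0 (s = (-4 + 0)*(-1 + 1) = -4*0 = 0)
K = 0 (K = (1 - 1)*0 = 0*0 = 0)
(7 - 13)*(4*K) = (7 - 13)*(4*0) = -6*0 = 0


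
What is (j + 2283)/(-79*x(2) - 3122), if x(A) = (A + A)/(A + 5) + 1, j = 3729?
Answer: -42084/22723 ≈ -1.8520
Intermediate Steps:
x(A) = 1 + 2*A/(5 + A) (x(A) = (2*A)/(5 + A) + 1 = 2*A/(5 + A) + 1 = 1 + 2*A/(5 + A))
(j + 2283)/(-79*x(2) - 3122) = (3729 + 2283)/(-79*(5 + 3*2)/(5 + 2) - 3122) = 6012/(-79*(5 + 6)/7 - 3122) = 6012/(-79*11/7 - 3122) = 6012/(-869/7 - 3122) = 6012/(-22723/7) = 6012*(-7/22723) = -42084/22723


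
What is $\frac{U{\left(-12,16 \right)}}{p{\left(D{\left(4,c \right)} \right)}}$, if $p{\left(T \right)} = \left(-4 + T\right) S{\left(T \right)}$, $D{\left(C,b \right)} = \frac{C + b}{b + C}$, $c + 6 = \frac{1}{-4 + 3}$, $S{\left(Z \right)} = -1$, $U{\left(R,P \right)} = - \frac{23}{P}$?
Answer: $- \frac{23}{48} \approx -0.47917$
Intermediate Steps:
$c = -7$ ($c = -6 + \frac{1}{-4 + 3} = -6 + \frac{1}{-1} = -6 - 1 = -7$)
$D{\left(C,b \right)} = 1$ ($D{\left(C,b \right)} = \frac{C + b}{C + b} = 1$)
$p{\left(T \right)} = 4 - T$ ($p{\left(T \right)} = \left(-4 + T\right) \left(-1\right) = 4 - T$)
$\frac{U{\left(-12,16 \right)}}{p{\left(D{\left(4,c \right)} \right)}} = \frac{\left(-23\right) \frac{1}{16}}{4 - 1} = - \frac{23}{16 \cdot 3} = \left(- \frac{23}{16}\right) \frac{1}{3} = - \frac{23}{48}$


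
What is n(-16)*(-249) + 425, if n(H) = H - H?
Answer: 425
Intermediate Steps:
n(H) = 0
n(-16)*(-249) + 425 = 0*(-249) + 425 = 0 + 425 = 425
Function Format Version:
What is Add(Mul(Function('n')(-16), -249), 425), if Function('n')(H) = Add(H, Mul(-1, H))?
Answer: 425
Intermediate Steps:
Function('n')(H) = 0
Add(Mul(Function('n')(-16), -249), 425) = Add(Mul(0, -249), 425) = Add(0, 425) = 425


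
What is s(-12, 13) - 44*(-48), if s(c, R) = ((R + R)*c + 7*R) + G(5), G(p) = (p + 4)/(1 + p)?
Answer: 3785/2 ≈ 1892.5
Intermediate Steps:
G(p) = (4 + p)/(1 + p)
s(c, R) = 3/2 + 7*R + 2*R*c (s(c, R) = ((R + R)*c + 7*R) + (4 + 5)/(1 + 5) = ((2*R)*c + 7*R) + 9/6 = (2*R*c + 7*R) + (⅙)*9 = (7*R + 2*R*c) + 3/2 = 3/2 + 7*R + 2*R*c)
s(-12, 13) - 44*(-48) = (3/2 + 7*13 + 2*13*(-12)) - 44*(-48) = (3/2 + 91 - 312) + 2112 = -439/2 + 2112 = 3785/2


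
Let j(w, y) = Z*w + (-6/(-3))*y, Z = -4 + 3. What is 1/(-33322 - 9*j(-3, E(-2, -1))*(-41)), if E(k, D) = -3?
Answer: -1/34429 ≈ -2.9045e-5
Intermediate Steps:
Z = -1
j(w, y) = -w + 2*y (j(w, y) = -w + (-6/(-3))*y = -w + (-6*(-⅓))*y = -w + 2*y)
1/(-33322 - 9*j(-3, E(-2, -1))*(-41)) = 1/(-33322 - 9*(-1*(-3) + 2*(-3))*(-41)) = 1/(-33322 - 9*(3 - 6)*(-41)) = 1/(-33322 - 9*(-3)*(-41)) = 1/(-33322 + 27*(-41)) = 1/(-33322 - 1107) = 1/(-34429) = -1/34429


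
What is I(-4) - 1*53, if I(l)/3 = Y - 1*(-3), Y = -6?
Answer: -62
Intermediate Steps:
I(l) = -9 (I(l) = 3*(-6 - 1*(-3)) = 3*(-6 + 3) = 3*(-3) = -9)
I(-4) - 1*53 = -9 - 1*53 = -9 - 53 = -62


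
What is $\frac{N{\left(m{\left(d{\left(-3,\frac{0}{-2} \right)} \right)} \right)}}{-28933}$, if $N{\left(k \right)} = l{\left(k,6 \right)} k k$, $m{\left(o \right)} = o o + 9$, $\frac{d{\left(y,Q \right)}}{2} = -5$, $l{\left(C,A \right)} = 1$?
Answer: $- \frac{11881}{28933} \approx -0.41064$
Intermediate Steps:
$d{\left(y,Q \right)} = -10$ ($d{\left(y,Q \right)} = 2 \left(-5\right) = -10$)
$m{\left(o \right)} = 9 + o^{2}$ ($m{\left(o \right)} = o^{2} + 9 = 9 + o^{2}$)
$N{\left(k \right)} = k^{2}$ ($N{\left(k \right)} = 1 k k = k k = k^{2}$)
$\frac{N{\left(m{\left(d{\left(-3,\frac{0}{-2} \right)} \right)} \right)}}{-28933} = \frac{\left(9 + \left(-10\right)^{2}\right)^{2}}{-28933} = \left(9 + 100\right)^{2} \left(- \frac{1}{28933}\right) = 109^{2} \left(- \frac{1}{28933}\right) = 11881 \left(- \frac{1}{28933}\right) = - \frac{11881}{28933}$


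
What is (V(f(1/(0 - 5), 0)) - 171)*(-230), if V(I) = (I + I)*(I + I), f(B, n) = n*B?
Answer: 39330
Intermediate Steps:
f(B, n) = B*n
V(I) = 4*I² (V(I) = (2*I)*(2*I) = 4*I²)
(V(f(1/(0 - 5), 0)) - 171)*(-230) = (4*(0/(0 - 5))² - 171)*(-230) = (4*(0/(-5))² - 171)*(-230) = (4*(-⅕*0)² - 171)*(-230) = (4*0² - 171)*(-230) = (4*0 - 171)*(-230) = (0 - 171)*(-230) = -171*(-230) = 39330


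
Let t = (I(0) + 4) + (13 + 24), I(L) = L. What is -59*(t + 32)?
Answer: -4307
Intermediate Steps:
t = 41 (t = (0 + 4) + (13 + 24) = 4 + 37 = 41)
-59*(t + 32) = -59*(41 + 32) = -59*73 = -4307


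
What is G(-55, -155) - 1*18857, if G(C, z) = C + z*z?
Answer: 5113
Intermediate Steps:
G(C, z) = C + z**2
G(-55, -155) - 1*18857 = (-55 + (-155)**2) - 1*18857 = (-55 + 24025) - 18857 = 23970 - 18857 = 5113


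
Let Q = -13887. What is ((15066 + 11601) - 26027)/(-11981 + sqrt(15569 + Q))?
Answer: -7667840/143542679 - 18560*sqrt(2)/143542679 ≈ -0.053601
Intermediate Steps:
((15066 + 11601) - 26027)/(-11981 + sqrt(15569 + Q)) = ((15066 + 11601) - 26027)/(-11981 + sqrt(15569 - 13887)) = (26667 - 26027)/(-11981 + sqrt(1682)) = 640/(-11981 + 29*sqrt(2))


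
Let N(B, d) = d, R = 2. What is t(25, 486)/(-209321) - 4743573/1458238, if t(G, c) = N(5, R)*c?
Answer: -994346851269/305239836398 ≈ -3.2576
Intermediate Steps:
t(G, c) = 2*c
t(25, 486)/(-209321) - 4743573/1458238 = (2*486)/(-209321) - 4743573/1458238 = 972*(-1/209321) - 4743573*1/1458238 = -972/209321 - 4743573/1458238 = -994346851269/305239836398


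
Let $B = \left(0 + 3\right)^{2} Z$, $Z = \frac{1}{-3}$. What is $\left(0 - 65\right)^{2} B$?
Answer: $-12675$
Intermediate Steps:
$Z = - \frac{1}{3} \approx -0.33333$
$B = -3$ ($B = \left(0 + 3\right)^{2} \left(- \frac{1}{3}\right) = 3^{2} \left(- \frac{1}{3}\right) = 9 \left(- \frac{1}{3}\right) = -3$)
$\left(0 - 65\right)^{2} B = \left(0 - 65\right)^{2} \left(-3\right) = \left(-65\right)^{2} \left(-3\right) = 4225 \left(-3\right) = -12675$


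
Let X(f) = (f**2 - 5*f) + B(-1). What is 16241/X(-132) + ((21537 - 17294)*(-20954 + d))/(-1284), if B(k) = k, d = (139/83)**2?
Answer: 103497619752583/1494885444 ≈ 69235.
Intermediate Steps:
d = 19321/6889 (d = (139*(1/83))**2 = (139/83)**2 = 19321/6889 ≈ 2.8046)
X(f) = -1 + f**2 - 5*f (X(f) = (f**2 - 5*f) - 1 = -1 + f**2 - 5*f)
16241/X(-132) + ((21537 - 17294)*(-20954 + d))/(-1284) = 16241/(-1 + (-132)**2 - 5*(-132)) + ((21537 - 17294)*(-20954 + 19321/6889))/(-1284) = 16241/(-1 + 17424 + 660) + (4243*(-144332785/6889))*(-1/1284) = 16241/18083 - 612404006755/6889*(-1/1284) = 16241*(1/18083) + 612404006755/8845476 = 16241/18083 + 612404006755/8845476 = 103497619752583/1494885444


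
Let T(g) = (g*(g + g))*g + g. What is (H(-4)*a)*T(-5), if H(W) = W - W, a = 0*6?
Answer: 0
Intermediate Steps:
a = 0
H(W) = 0
T(g) = g + 2*g**3 (T(g) = (g*(2*g))*g + g = (2*g**2)*g + g = 2*g**3 + g = g + 2*g**3)
(H(-4)*a)*T(-5) = (0*0)*(-5 + 2*(-5)**3) = 0*(-5 + 2*(-125)) = 0*(-5 - 250) = 0*(-255) = 0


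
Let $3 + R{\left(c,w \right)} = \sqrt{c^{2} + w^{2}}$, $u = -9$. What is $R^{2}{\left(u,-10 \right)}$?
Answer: $\left(3 - \sqrt{181}\right)^{2} \approx 109.28$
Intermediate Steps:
$R{\left(c,w \right)} = -3 + \sqrt{c^{2} + w^{2}}$
$R^{2}{\left(u,-10 \right)} = \left(-3 + \sqrt{\left(-9\right)^{2} + \left(-10\right)^{2}}\right)^{2} = \left(-3 + \sqrt{81 + 100}\right)^{2} = \left(-3 + \sqrt{181}\right)^{2}$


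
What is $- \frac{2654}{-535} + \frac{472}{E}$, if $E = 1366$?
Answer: $\frac{1938942}{365405} \approx 5.3063$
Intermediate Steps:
$- \frac{2654}{-535} + \frac{472}{E} = - \frac{2654}{-535} + \frac{472}{1366} = \left(-2654\right) \left(- \frac{1}{535}\right) + 472 \cdot \frac{1}{1366} = \frac{2654}{535} + \frac{236}{683} = \frac{1938942}{365405}$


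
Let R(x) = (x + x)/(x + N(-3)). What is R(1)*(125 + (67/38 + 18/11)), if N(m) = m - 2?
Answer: -53671/836 ≈ -64.200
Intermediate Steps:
N(m) = -2 + m
R(x) = 2*x/(-5 + x) (R(x) = (x + x)/(x + (-2 - 3)) = (2*x)/(x - 5) = (2*x)/(-5 + x) = 2*x/(-5 + x))
R(1)*(125 + (67/38 + 18/11)) = (2*1/(-5 + 1))*(125 + (67/38 + 18/11)) = (2*1/(-4))*(125 + (67*(1/38) + 18*(1/11))) = (2*1*(-¼))*(125 + (67/38 + 18/11)) = -(125 + 1421/418)/2 = -½*53671/418 = -53671/836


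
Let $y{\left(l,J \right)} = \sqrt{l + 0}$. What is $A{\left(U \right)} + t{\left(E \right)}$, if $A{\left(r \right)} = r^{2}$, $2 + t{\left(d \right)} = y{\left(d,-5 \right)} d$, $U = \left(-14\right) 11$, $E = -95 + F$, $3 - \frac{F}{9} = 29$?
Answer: $23714 - 329 i \sqrt{329} \approx 23714.0 - 5967.5 i$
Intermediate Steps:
$F = -234$ ($F = 27 - 261 = -234$)
$y{\left(l,J \right)} = \sqrt{l}$
$E = -329$ ($E = -95 - 234 = -329$)
$U = -154$
$t{\left(d \right)} = -2 + d^{\frac{3}{2}}$ ($t{\left(d \right)} = -2 + \sqrt{d} d = -2 + d^{\frac{3}{2}}$)
$A{\left(U \right)} + t{\left(E \right)} = \left(-154\right)^{2} - \left(2 - \left(-329\right)^{\frac{3}{2}}\right) = 23716 - \left(2 + 329 i \sqrt{329}\right) = 23714 - 329 i \sqrt{329}$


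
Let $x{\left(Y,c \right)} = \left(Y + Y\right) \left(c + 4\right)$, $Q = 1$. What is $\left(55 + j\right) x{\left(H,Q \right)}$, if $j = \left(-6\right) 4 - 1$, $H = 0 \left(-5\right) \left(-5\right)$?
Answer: $0$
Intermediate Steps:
$H = 0$ ($H = 0 \left(-5\right) = 0$)
$j = -25$ ($j = -24 - 1 = -25$)
$x{\left(Y,c \right)} = 2 Y \left(4 + c\right)$
$\left(55 + j\right) x{\left(H,Q \right)} = \left(55 - 25\right) 2 \cdot 0 \left(4 + 1\right) = 30 \cdot 2 \cdot 0 \cdot 5 = 30 \cdot 0 = 0$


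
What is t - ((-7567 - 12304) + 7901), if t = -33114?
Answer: -21144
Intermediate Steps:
t - ((-7567 - 12304) + 7901) = -33114 - ((-7567 - 12304) + 7901) = -33114 - (-19871 + 7901) = -33114 - 1*(-11970) = -33114 + 11970 = -21144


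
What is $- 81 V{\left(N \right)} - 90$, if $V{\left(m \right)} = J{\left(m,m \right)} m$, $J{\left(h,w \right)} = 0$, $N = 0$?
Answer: $-90$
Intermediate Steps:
$V{\left(m \right)} = 0$ ($V{\left(m \right)} = 0 m = 0$)
$- 81 V{\left(N \right)} - 90 = \left(-81\right) 0 - 90 = 0 - 90 = -90$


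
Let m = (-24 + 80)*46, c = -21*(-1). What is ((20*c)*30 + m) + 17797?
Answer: 32973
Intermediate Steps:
c = 21
m = 2576 (m = 56*46 = 2576)
((20*c)*30 + m) + 17797 = ((20*21)*30 + 2576) + 17797 = (420*30 + 2576) + 17797 = (12600 + 2576) + 17797 = 15176 + 17797 = 32973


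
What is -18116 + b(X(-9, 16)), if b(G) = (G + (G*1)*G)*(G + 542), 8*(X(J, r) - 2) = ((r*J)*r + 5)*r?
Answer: -85614903596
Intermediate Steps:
X(J, r) = 2 + r*(5 + J*r²)/8 (X(J, r) = 2 + (((r*J)*r + 5)*r)/8 = 2 + (((J*r)*r + 5)*r)/8 = 2 + ((J*r² + 5)*r)/8 = 2 + ((5 + J*r²)*r)/8 = 2 + (r*(5 + J*r²))/8 = 2 + r*(5 + J*r²)/8)
b(G) = (542 + G)*(G + G²) (b(G) = (G + G*G)*(542 + G) = (G + G²)*(542 + G) = (542 + G)*(G + G²))
-18116 + b(X(-9, 16)) = -18116 + (2 + (5/8)*16 + (⅛)*(-9)*16³)*(542 + (2 + (5/8)*16 + (⅛)*(-9)*16³)² + 543*(2 + (5/8)*16 + (⅛)*(-9)*16³)) = -18116 + (2 + 10 + (⅛)*(-9)*4096)*(542 + (2 + 10 + (⅛)*(-9)*4096)² + 543*(2 + 10 + (⅛)*(-9)*4096)) = -18116 + (2 + 10 - 4608)*(542 + (2 + 10 - 4608)² + 543*(2 + 10 - 4608)) = -18116 - 4596*(542 + (-4596)² + 543*(-4596)) = -18116 - 4596*(542 + 21123216 - 2495628) = -18116 - 4596*18628130 = -18116 - 85614885480 = -85614903596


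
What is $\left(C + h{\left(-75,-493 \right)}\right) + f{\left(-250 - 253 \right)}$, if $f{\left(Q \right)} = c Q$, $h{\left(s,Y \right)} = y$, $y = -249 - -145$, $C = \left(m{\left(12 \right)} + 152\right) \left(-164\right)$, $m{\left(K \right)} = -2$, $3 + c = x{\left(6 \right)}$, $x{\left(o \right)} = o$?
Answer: $-26213$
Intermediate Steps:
$c = 3$ ($c = -3 + 6 = 3$)
$C = -24600$ ($C = \left(-2 + 152\right) \left(-164\right) = 150 \left(-164\right) = -24600$)
$y = -104$ ($y = -249 + 145 = -104$)
$h{\left(s,Y \right)} = -104$
$f{\left(Q \right)} = 3 Q$
$\left(C + h{\left(-75,-493 \right)}\right) + f{\left(-250 - 253 \right)} = \left(-24600 - 104\right) + 3 \left(-250 - 253\right) = -24704 + 3 \left(-503\right) = -24704 - 1509 = -26213$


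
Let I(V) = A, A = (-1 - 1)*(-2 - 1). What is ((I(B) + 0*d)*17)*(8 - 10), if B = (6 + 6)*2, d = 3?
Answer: -204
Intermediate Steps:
A = 6 (A = -2*(-3) = 6)
B = 24 (B = 12*2 = 24)
I(V) = 6
((I(B) + 0*d)*17)*(8 - 10) = ((6 + 0*3)*17)*(8 - 10) = ((6 + 0)*17)*(-2) = (6*17)*(-2) = 102*(-2) = -204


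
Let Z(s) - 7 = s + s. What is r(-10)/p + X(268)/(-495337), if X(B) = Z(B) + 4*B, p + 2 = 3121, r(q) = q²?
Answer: 44496515/1544956103 ≈ 0.028801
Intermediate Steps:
Z(s) = 7 + 2*s (Z(s) = 7 + (s + s) = 7 + 2*s)
p = 3119 (p = -2 + 3121 = 3119)
X(B) = 7 + 6*B (X(B) = (7 + 2*B) + 4*B = 7 + 6*B)
r(-10)/p + X(268)/(-495337) = (-10)²/3119 + (7 + 6*268)/(-495337) = 100*(1/3119) + (7 + 1608)*(-1/495337) = 100/3119 + 1615*(-1/495337) = 100/3119 - 1615/495337 = 44496515/1544956103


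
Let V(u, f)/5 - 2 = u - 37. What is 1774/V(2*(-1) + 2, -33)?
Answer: -1774/175 ≈ -10.137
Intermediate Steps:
V(u, f) = -175 + 5*u (V(u, f) = 10 + 5*(u - 37) = 10 + 5*(-37 + u) = 10 + (-185 + 5*u) = -175 + 5*u)
1774/V(2*(-1) + 2, -33) = 1774/(-175 + 5*(2*(-1) + 2)) = 1774/(-175 + 5*(-2 + 2)) = 1774/(-175 + 5*0) = 1774/(-175 + 0) = 1774/(-175) = 1774*(-1/175) = -1774/175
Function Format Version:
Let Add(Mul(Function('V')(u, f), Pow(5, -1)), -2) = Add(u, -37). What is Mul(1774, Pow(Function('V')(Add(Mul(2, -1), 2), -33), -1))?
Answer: Rational(-1774, 175) ≈ -10.137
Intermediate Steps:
Function('V')(u, f) = Add(-175, Mul(5, u)) (Function('V')(u, f) = Add(10, Mul(5, Add(u, -37))) = Add(10, Mul(5, Add(-37, u))) = Add(10, Add(-185, Mul(5, u))) = Add(-175, Mul(5, u)))
Mul(1774, Pow(Function('V')(Add(Mul(2, -1), 2), -33), -1)) = Mul(1774, Pow(Add(-175, Mul(5, Add(Mul(2, -1), 2))), -1)) = Mul(1774, Pow(Add(-175, Mul(5, Add(-2, 2))), -1)) = Mul(1774, Pow(Add(-175, Mul(5, 0)), -1)) = Mul(1774, Pow(Add(-175, 0), -1)) = Mul(1774, Pow(-175, -1)) = Mul(1774, Rational(-1, 175)) = Rational(-1774, 175)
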